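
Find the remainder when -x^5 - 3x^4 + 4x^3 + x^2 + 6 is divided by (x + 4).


By the Remainder Theorem, the remainder equals p(-4):
  -1*(-4)^5 = 1024
  -3*(-4)^4 = -768
  4*(-4)^3 = -256
  1*(-4)^2 = 16
  0*(-4)^1 = 0
  constant: 6
Sum: 1024 - 768 - 256 + 16 + 0 + 6 = 22


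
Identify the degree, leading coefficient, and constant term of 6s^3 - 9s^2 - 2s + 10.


Highest power of s is 3, with coefficient 6. Constant term is 10.
Degree = 3, leading coefficient = 6, constant term = 10


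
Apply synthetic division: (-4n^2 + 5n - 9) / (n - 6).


Synthetic division with c = 6. Coefficients: -4, 5, -9
Bring down -4.
  -4 * 6 = -24; -24 + 5 = -19
  -19 * 6 = -114; -114 - 9 = -123
Quotient: -4n - 19, Remainder: -123


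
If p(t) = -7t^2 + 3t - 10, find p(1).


Using direct substitution:
  -7 * (1)^2 = -7
  3 * (1)^1 = 3
  constant: -10
Sum = -7 + 3 - 10 = -14


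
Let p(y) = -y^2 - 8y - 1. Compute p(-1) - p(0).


p(-1) = 6
p(0) = -1
p(-1) - p(0) = 6 + 1 = 7


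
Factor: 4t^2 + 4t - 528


Roots satisfy r1 + r2 = -b/a = -1 and r1*r2 = c/a = -132.
So r1 = -12, r2 = 11.
4t^2 + 4t - 528 = 4(t - r1)(t - r2) = 4(t + 12)(t - 11)


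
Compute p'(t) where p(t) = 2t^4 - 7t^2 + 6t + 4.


Apply the power rule term by term:
  d/dt(2t^4) = 8t^3
  d/dt(-7t^2) = -14t
  d/dt(6t) = 6
  d/dt(4) = 0
p'(t) = 8t^3 - 14t + 6


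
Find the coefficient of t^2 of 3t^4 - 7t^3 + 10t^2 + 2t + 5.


Read off the coefficient of t^2: 10


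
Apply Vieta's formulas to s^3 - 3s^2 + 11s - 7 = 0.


Monic cubic s^3+bs^2+cs+d=0: sum=-b, pairwise sum=c, product=-d.
b=-3, c=11, d=-7
r1+r2+r3 = 3
r1r2+r1r3+r2r3 = 11
r1r2r3 = 7


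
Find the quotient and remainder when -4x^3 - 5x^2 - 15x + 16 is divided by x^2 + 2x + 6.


(-4x^3 - 5x^2 - 15x + 16) / (x^2 + 2x + 6)
Step 1: -4x * (x^2 + 2x + 6) = -4x^3 - 8x^2 - 24x; subtract.
Step 2: 3 * (x^2 + 2x + 6) = 3x^2 + 6x + 18; subtract.
Quotient: -4x + 3, Remainder: 3x - 2


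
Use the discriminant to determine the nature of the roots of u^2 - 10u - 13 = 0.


D = b^2 - 4ac = (-10)^2 - 4(1)(-13) = 100 + 52 = 152
Since D > 0: two distinct irrational roots


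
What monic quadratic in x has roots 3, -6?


p(x) = (x - 3)(x + 6)
Expand: x^2 + 3x - 18


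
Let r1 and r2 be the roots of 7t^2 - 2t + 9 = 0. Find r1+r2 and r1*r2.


For at^2+bt+c=0: sum = -b/a, product = c/a.
a=7, b=-2, c=9
Sum = -(-2)/7 = 2/7
Product = (9)/7 = 9/7


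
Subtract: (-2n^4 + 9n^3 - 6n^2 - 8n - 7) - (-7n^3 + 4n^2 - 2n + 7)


Distribute the minus sign:
  (-2n^4 + 9n^3 - 6n^2 - 8n - 7)
- (-7n^3 + 4n^2 - 2n + 7)
Negate second polynomial: 7n^3 - 4n^2 + 2n - 7
Add: -2n^4 + 16n^3 - 10n^2 - 6n - 14


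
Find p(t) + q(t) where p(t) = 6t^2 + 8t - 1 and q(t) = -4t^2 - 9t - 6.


Align terms by degree and add:
  6t^2 + 8t - 1
  -4t^2 - 9t - 6
= 2t^2 - t - 7


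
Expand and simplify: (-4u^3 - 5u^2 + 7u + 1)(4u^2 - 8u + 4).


Distribute each term of the first polynomial:
  (-4u^3)(4u^2 - 8u + 4) = -16u^5 + 32u^4 - 16u^3
  (-5u^2)(4u^2 - 8u + 4) = -20u^4 + 40u^3 - 20u^2
  (7u)(4u^2 - 8u + 4) = 28u^3 - 56u^2 + 28u
  (1)(4u^2 - 8u + 4) = 4u^2 - 8u + 4
Sum: -16u^5 + 12u^4 + 52u^3 - 72u^2 + 20u + 4


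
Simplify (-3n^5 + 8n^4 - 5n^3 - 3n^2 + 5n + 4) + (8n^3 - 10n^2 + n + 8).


Align terms by degree and add:
  -3n^5 + 8n^4 - 5n^3 - 3n^2 + 5n + 4
+ 8n^3 - 10n^2 + n + 8
= -3n^5 + 8n^4 + 3n^3 - 13n^2 + 6n + 12


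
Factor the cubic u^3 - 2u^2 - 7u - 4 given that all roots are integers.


Try integer roots (divisors of -4). u=-1: p(-1)=0.
Divide out (u + 1): quotient is u^2 - 3u - 4.
Factor the quadratic: (u + 1)(u - 4)
Result: (u + 1)(u + 1)(u - 4)


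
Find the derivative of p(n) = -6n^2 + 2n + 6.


Apply the power rule term by term:
  d/dn(-6n^2) = -12n
  d/dn(2n) = 2
  d/dn(6) = 0
p'(n) = -12n + 2


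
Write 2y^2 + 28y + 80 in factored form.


Roots satisfy r1 + r2 = -b/a = -14 and r1*r2 = c/a = 40.
So r1 = -4, r2 = -10.
2y^2 + 28y + 80 = 2(y - r1)(y - r2) = 2(y + 4)(y + 10)


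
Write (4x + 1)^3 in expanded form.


Expand (4x + 1)^3 by repeated multiplication:
  (4x + 1)^2 = 16x^2 + 8x + 1
= 64x^3 + 48x^2 + 12x + 1


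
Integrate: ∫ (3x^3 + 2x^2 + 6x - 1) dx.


Reverse power rule on each term:
  ∫ 3x^3 dx = (3/4)x^4
  ∫ 2x^2 dx = (2/3)x^3
  ∫ 6x dx = 3x^2
  ∫ -1 dx = -x
F(x) = (3/4)x^4 + (2/3)x^3 + 3x^2 - x + C


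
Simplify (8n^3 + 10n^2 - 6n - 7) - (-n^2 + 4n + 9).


Distribute the minus sign:
  (8n^3 + 10n^2 - 6n - 7)
- (-n^2 + 4n + 9)
Negate second polynomial: n^2 - 4n - 9
Add: 8n^3 + 11n^2 - 10n - 16


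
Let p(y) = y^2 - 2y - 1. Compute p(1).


Using direct substitution:
  1 * (1)^2 = 1
  -2 * (1)^1 = -2
  constant: -1
Sum = 1 - 2 - 1 = -2


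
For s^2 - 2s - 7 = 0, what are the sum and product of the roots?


For as^2+bs+c=0: sum = -b/a, product = c/a.
a=1, b=-2, c=-7
Sum = -(-2)/1 = 2
Product = (-7)/1 = -7


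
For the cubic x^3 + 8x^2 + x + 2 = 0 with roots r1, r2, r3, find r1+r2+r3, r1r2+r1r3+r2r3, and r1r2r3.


Monic cubic x^3+bx^2+cx+d=0: sum=-b, pairwise sum=c, product=-d.
b=8, c=1, d=2
r1+r2+r3 = -8
r1r2+r1r3+r2r3 = 1
r1r2r3 = -2


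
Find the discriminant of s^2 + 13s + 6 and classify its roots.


D = b^2 - 4ac = (13)^2 - 4(1)(6) = 169 - 24 = 145
Since D > 0: two distinct irrational roots


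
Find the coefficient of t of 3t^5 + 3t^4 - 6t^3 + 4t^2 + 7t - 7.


Read off the coefficient of t: 7


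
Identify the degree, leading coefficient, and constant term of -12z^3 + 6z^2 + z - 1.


Highest power of z is 3, with coefficient -12. Constant term is -1.
Degree = 3, leading coefficient = -12, constant term = -1


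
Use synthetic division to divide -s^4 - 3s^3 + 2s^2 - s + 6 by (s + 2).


Synthetic division with c = -2. Coefficients: -1, -3, 2, -1, 6
Bring down -1.
  -1 * -2 = 2; 2 - 3 = -1
  -1 * -2 = 2; 2 + 2 = 4
  4 * -2 = -8; -8 - 1 = -9
  -9 * -2 = 18; 18 + 6 = 24
Quotient: -s^3 - s^2 + 4s - 9, Remainder: 24


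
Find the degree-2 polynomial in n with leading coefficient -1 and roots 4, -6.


p(n) = -(n - 4)(n + 6)
Expand: -n^2 - 2n + 24


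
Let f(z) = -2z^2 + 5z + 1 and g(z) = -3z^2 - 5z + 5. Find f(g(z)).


Substitute g(z) into f:
f(g(z)) = -2*(-3z^2 - 5z + 5)^2 + 5*(-3z^2 - 5z + 5) + 1
(-3z^2 - 5z + 5)^2 = 9z^4 + 30z^3 - 5z^2 - 50z + 25
Expand and combine: -18z^4 - 60z^3 - 5z^2 + 75z - 24


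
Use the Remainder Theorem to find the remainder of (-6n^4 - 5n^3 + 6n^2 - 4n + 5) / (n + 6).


By the Remainder Theorem, the remainder equals p(-6):
  -6*(-6)^4 = -7776
  -5*(-6)^3 = 1080
  6*(-6)^2 = 216
  -4*(-6)^1 = 24
  constant: 5
Sum: -7776 + 1080 + 216 + 24 + 5 = -6451


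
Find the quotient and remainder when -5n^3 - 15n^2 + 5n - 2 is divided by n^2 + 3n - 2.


(-5n^3 - 15n^2 + 5n - 2) / (n^2 + 3n - 2)
Step 1: -5n * (n^2 + 3n - 2) = -5n^3 - 15n^2 + 10n; subtract.
Step 2: 0 * (n^2 + 3n - 2) = 0; subtract.
Quotient: -5n, Remainder: -5n - 2


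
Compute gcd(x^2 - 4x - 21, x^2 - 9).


Factor each:
  x^2 - 4x - 21 = (x + 3)(x - 7)
  x^2 - 9 = (x + 3)(x - 3)
Common monic factor: x + 3


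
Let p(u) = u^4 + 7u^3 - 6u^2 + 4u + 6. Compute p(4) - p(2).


p(4) = 630
p(2) = 62
p(4) - p(2) = 630 - 62 = 568


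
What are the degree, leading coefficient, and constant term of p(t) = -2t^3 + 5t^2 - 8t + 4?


Highest power of t is 3, with coefficient -2. Constant term is 4.
Degree = 3, leading coefficient = -2, constant term = 4


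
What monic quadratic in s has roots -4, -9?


p(s) = (s + 4)(s + 9)
Expand: s^2 + 13s + 36


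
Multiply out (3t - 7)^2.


Expand (3t - 7)^2 by repeated multiplication:
= 9t^2 - 42t + 49


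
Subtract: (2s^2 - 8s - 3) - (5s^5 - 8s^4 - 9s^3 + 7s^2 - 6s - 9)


Distribute the minus sign:
  (2s^2 - 8s - 3)
- (5s^5 - 8s^4 - 9s^3 + 7s^2 - 6s - 9)
Negate second polynomial: -5s^5 + 8s^4 + 9s^3 - 7s^2 + 6s + 9
Add: -5s^5 + 8s^4 + 9s^3 - 5s^2 - 2s + 6


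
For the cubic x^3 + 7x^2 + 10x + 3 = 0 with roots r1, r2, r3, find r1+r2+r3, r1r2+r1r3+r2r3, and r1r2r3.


Monic cubic x^3+bx^2+cx+d=0: sum=-b, pairwise sum=c, product=-d.
b=7, c=10, d=3
r1+r2+r3 = -7
r1r2+r1r3+r2r3 = 10
r1r2r3 = -3


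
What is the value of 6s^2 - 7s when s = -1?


Using direct substitution:
  6 * (-1)^2 = 6
  -7 * (-1)^1 = 7
  constant: 0
Sum = 6 + 7 + 0 = 13


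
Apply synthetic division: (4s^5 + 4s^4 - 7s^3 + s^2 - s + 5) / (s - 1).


Synthetic division with c = 1. Coefficients: 4, 4, -7, 1, -1, 5
Bring down 4.
  4 * 1 = 4; 4 + 4 = 8
  8 * 1 = 8; 8 - 7 = 1
  1 * 1 = 1; 1 + 1 = 2
  2 * 1 = 2; 2 - 1 = 1
  1 * 1 = 1; 1 + 5 = 6
Quotient: 4s^4 + 8s^3 + s^2 + 2s + 1, Remainder: 6


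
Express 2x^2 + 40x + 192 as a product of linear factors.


Roots satisfy r1 + r2 = -b/a = -20 and r1*r2 = c/a = 96.
So r1 = -8, r2 = -12.
2x^2 + 40x + 192 = 2(x - r1)(x - r2) = 2(x + 8)(x + 12)


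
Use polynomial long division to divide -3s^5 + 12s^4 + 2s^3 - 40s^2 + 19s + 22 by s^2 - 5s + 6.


(-3s^5 + 12s^4 + 2s^3 - 40s^2 + 19s + 22) / (s^2 - 5s + 6)
Step 1: -3s^3 * (s^2 - 5s + 6) = -3s^5 + 15s^4 - 18s^3; subtract.
Step 2: -3s^2 * (s^2 - 5s + 6) = -3s^4 + 15s^3 - 18s^2; subtract.
Step 3: 5s * (s^2 - 5s + 6) = 5s^3 - 25s^2 + 30s; subtract.
Step 4: 3 * (s^2 - 5s + 6) = 3s^2 - 15s + 18; subtract.
Quotient: -3s^3 - 3s^2 + 5s + 3, Remainder: 4s + 4


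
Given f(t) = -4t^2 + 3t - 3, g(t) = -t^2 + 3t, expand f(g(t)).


Substitute g(t) into f:
f(g(t)) = -4*(-t^2 + 3t)^2 + 3*(-t^2 + 3t) + (-3)
(-t^2 + 3t)^2 = t^4 - 6t^3 + 9t^2
Expand and combine: -4t^4 + 24t^3 - 39t^2 + 9t - 3


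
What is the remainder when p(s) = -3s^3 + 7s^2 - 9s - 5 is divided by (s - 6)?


By the Remainder Theorem, the remainder equals p(6):
  -3*(6)^3 = -648
  7*(6)^2 = 252
  -9*(6)^1 = -54
  constant: -5
Sum: -648 + 252 - 54 - 5 = -455


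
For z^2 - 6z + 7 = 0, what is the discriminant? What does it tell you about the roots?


D = b^2 - 4ac = (-6)^2 - 4(1)(7) = 36 - 28 = 8
Since D > 0: two distinct irrational roots


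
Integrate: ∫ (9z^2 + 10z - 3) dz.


Reverse power rule on each term:
  ∫ 9z^2 dz = 3z^3
  ∫ 10z dz = 5z^2
  ∫ -3 dz = -3z
F(z) = 3z^3 + 5z^2 - 3z + C


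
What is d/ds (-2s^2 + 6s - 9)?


Apply the power rule term by term:
  d/ds(-2s^2) = -4s
  d/ds(6s) = 6
  d/ds(-9) = 0
p'(s) = -4s + 6


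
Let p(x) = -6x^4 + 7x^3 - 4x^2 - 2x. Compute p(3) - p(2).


p(3) = -339
p(2) = -60
p(3) - p(2) = -339 + 60 = -279


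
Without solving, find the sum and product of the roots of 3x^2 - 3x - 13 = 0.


For ax^2+bx+c=0: sum = -b/a, product = c/a.
a=3, b=-3, c=-13
Sum = -(-3)/3 = 1
Product = (-13)/3 = -13/3


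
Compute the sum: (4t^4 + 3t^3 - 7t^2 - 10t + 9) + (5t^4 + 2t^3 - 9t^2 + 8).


Align terms by degree and add:
  4t^4 + 3t^3 - 7t^2 - 10t + 9
+ 5t^4 + 2t^3 - 9t^2 + 8
= 9t^4 + 5t^3 - 16t^2 - 10t + 17


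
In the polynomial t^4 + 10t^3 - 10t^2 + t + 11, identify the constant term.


Read off the constant term: 11


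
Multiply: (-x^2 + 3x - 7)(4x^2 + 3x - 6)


Distribute each term of the first polynomial:
  (-x^2)(4x^2 + 3x - 6) = -4x^4 - 3x^3 + 6x^2
  (3x)(4x^2 + 3x - 6) = 12x^3 + 9x^2 - 18x
  (-7)(4x^2 + 3x - 6) = -28x^2 - 21x + 42
Sum: -4x^4 + 9x^3 - 13x^2 - 39x + 42


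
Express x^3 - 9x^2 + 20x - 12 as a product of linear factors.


Try integer roots (divisors of -12). x=2: p(2)=0.
Divide out (x - 2): quotient is x^2 - 7x + 6.
Factor the quadratic: (x - 1)(x - 6)
Result: (x - 2)(x - 1)(x - 6)


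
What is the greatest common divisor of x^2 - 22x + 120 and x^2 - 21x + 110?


Factor each:
  x^2 - 22x + 120 = (x - 10)(x - 12)
  x^2 - 21x + 110 = (x - 10)(x - 11)
Common monic factor: x - 10


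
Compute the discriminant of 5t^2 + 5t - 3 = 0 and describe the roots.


D = b^2 - 4ac = (5)^2 - 4(5)(-3) = 25 + 60 = 85
Since D > 0: two distinct irrational roots


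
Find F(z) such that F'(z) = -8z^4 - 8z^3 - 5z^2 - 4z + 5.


Reverse power rule on each term:
  ∫ -8z^4 dz = -(8/5)z^5
  ∫ -8z^3 dz = -2z^4
  ∫ -5z^2 dz = -(5/3)z^3
  ∫ -4z dz = -2z^2
  ∫ 5 dz = 5z
F(z) = -(8/5)z^5 - 2z^4 - (5/3)z^3 - 2z^2 + 5z + C


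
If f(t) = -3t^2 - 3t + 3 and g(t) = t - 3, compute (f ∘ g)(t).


Substitute g(t) into f:
f(g(t)) = -3*(t - 3)^2 + (-3)*(t - 3) + 3
(t - 3)^2 = t^2 - 6t + 9
Expand and combine: -3t^2 + 15t - 15


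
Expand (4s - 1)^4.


Expand (4s - 1)^4 by repeated multiplication:
  (4s - 1)^2 = 16s^2 - 8s + 1
  (4s - 1)^3 = 64s^3 - 48s^2 + 12s - 1
= 256s^4 - 256s^3 + 96s^2 - 16s + 1


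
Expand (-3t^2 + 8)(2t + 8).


Distribute each term of the first polynomial:
  (-3t^2)(2t + 8) = -6t^3 - 24t^2
  (8)(2t + 8) = 16t + 64
Sum: -6t^3 - 24t^2 + 16t + 64


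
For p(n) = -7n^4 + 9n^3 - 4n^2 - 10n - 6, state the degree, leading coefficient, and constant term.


Highest power of n is 4, with coefficient -7. Constant term is -6.
Degree = 4, leading coefficient = -7, constant term = -6


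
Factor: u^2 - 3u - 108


Roots satisfy r1 + r2 = -b/a = 3 and r1*r2 = c/a = -108.
So r1 = -9, r2 = 12.
u^2 - 3u - 108 = (u - r1)(u - r2) = (u + 9)(u - 12)


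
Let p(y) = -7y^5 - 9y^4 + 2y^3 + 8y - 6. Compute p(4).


Using direct substitution:
  -7 * (4)^5 = -7168
  -9 * (4)^4 = -2304
  2 * (4)^3 = 128
  0 * (4)^2 = 0
  8 * (4)^1 = 32
  constant: -6
Sum = -7168 - 2304 + 128 + 0 + 32 - 6 = -9318


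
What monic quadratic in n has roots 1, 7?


p(n) = (n - 1)(n - 7)
Expand: n^2 - 8n + 7


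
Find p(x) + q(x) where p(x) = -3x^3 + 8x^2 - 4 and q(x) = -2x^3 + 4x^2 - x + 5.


Align terms by degree and add:
  -3x^3 + 8x^2 - 4
  -2x^3 + 4x^2 - x + 5
= -5x^3 + 12x^2 - x + 1


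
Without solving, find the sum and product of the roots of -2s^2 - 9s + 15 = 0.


For as^2+bs+c=0: sum = -b/a, product = c/a.
a=-2, b=-9, c=15
Sum = -(-9)/-2 = -9/2
Product = (15)/-2 = -15/2


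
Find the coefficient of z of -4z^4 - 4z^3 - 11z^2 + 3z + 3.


Read off the coefficient of z: 3


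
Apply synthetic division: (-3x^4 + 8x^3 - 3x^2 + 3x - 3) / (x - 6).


Synthetic division with c = 6. Coefficients: -3, 8, -3, 3, -3
Bring down -3.
  -3 * 6 = -18; -18 + 8 = -10
  -10 * 6 = -60; -60 - 3 = -63
  -63 * 6 = -378; -378 + 3 = -375
  -375 * 6 = -2250; -2250 - 3 = -2253
Quotient: -3x^3 - 10x^2 - 63x - 375, Remainder: -2253


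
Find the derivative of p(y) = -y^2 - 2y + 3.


Apply the power rule term by term:
  d/dy(-y^2) = -2y
  d/dy(-2y) = -2
  d/dy(3) = 0
p'(y) = -2y - 2


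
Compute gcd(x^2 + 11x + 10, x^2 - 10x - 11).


Factor each:
  x^2 + 11x + 10 = (x + 1)(x + 10)
  x^2 - 10x - 11 = (x + 1)(x - 11)
Common monic factor: x + 1


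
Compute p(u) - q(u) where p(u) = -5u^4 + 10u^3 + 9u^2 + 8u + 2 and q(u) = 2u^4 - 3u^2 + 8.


Distribute the minus sign:
  (-5u^4 + 10u^3 + 9u^2 + 8u + 2)
- (2u^4 - 3u^2 + 8)
Negate second polynomial: -2u^4 + 3u^2 - 8
Add: -7u^4 + 10u^3 + 12u^2 + 8u - 6


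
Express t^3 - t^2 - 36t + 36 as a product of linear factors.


Try integer roots (divisors of 36). t=1: p(1)=0.
Divide out (t - 1): quotient is t^2 - 36.
Factor the quadratic: (t - 6)(t + 6)
Result: (t - 1)(t - 6)(t + 6)


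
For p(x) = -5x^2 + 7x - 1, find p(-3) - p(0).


p(-3) = -67
p(0) = -1
p(-3) - p(0) = -67 + 1 = -66


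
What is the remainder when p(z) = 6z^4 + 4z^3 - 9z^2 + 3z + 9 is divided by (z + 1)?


By the Remainder Theorem, the remainder equals p(-1):
  6*(-1)^4 = 6
  4*(-1)^3 = -4
  -9*(-1)^2 = -9
  3*(-1)^1 = -3
  constant: 9
Sum: 6 - 4 - 9 - 3 + 9 = -1


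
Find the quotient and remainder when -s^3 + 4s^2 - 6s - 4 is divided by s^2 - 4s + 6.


(-s^3 + 4s^2 - 6s - 4) / (s^2 - 4s + 6)
Step 1: -s * (s^2 - 4s + 6) = -s^3 + 4s^2 - 6s; subtract.
Step 2: 0 * (s^2 - 4s + 6) = 0; subtract.
Quotient: -s, Remainder: -4


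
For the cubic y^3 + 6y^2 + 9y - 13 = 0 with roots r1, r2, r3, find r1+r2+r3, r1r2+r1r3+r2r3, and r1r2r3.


Monic cubic y^3+by^2+cy+d=0: sum=-b, pairwise sum=c, product=-d.
b=6, c=9, d=-13
r1+r2+r3 = -6
r1r2+r1r3+r2r3 = 9
r1r2r3 = 13


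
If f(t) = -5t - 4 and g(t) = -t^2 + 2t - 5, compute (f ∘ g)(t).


Substitute g(t) into f:
f(g(t)) = -5*(-t^2 + 2t - 5) + (-4)
Expand and combine: 5t^2 - 10t + 21


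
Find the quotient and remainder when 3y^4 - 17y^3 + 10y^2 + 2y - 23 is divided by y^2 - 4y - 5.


(3y^4 - 17y^3 + 10y^2 + 2y - 23) / (y^2 - 4y - 5)
Step 1: 3y^2 * (y^2 - 4y - 5) = 3y^4 - 12y^3 - 15y^2; subtract.
Step 2: -5y * (y^2 - 4y - 5) = -5y^3 + 20y^2 + 25y; subtract.
Step 3: 5 * (y^2 - 4y - 5) = 5y^2 - 20y - 25; subtract.
Quotient: 3y^2 - 5y + 5, Remainder: -3y + 2


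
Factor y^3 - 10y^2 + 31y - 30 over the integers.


Try integer roots (divisors of -30). y=5: p(5)=0.
Divide out (y - 5): quotient is y^2 - 5y + 6.
Factor the quadratic: (y - 2)(y - 3)
Result: (y - 5)(y - 2)(y - 3)


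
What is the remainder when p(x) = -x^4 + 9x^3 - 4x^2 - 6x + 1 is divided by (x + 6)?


By the Remainder Theorem, the remainder equals p(-6):
  -1*(-6)^4 = -1296
  9*(-6)^3 = -1944
  -4*(-6)^2 = -144
  -6*(-6)^1 = 36
  constant: 1
Sum: -1296 - 1944 - 144 + 36 + 1 = -3347


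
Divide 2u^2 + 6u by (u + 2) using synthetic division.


Synthetic division with c = -2. Coefficients: 2, 6, 0
Bring down 2.
  2 * -2 = -4; -4 + 6 = 2
  2 * -2 = -4; -4 + 0 = -4
Quotient: 2u + 2, Remainder: -4


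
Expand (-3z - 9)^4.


Expand (-3z - 9)^4 by repeated multiplication:
  (-3z - 9)^2 = 9z^2 + 54z + 81
  (-3z - 9)^3 = -27z^3 - 243z^2 - 729z - 729
= 81z^4 + 972z^3 + 4374z^2 + 8748z + 6561


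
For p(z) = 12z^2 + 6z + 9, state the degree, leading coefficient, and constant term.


Highest power of z is 2, with coefficient 12. Constant term is 9.
Degree = 2, leading coefficient = 12, constant term = 9


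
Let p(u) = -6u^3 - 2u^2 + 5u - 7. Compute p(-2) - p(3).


p(-2) = 23
p(3) = -172
p(-2) - p(3) = 23 + 172 = 195


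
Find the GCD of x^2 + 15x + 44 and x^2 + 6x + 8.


Factor each:
  x^2 + 15x + 44 = (x + 4)(x + 11)
  x^2 + 6x + 8 = (x + 4)(x + 2)
Common monic factor: x + 4


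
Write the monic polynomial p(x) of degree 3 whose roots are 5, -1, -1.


p(x) = (x - 5)(x + 1)(x + 1)
Expand: x^3 - 3x^2 - 9x - 5


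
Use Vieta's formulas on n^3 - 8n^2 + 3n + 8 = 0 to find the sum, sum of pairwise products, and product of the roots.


Monic cubic n^3+bn^2+cn+d=0: sum=-b, pairwise sum=c, product=-d.
b=-8, c=3, d=8
r1+r2+r3 = 8
r1r2+r1r3+r2r3 = 3
r1r2r3 = -8


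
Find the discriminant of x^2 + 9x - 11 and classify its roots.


D = b^2 - 4ac = (9)^2 - 4(1)(-11) = 81 + 44 = 125
Since D > 0: two distinct irrational roots


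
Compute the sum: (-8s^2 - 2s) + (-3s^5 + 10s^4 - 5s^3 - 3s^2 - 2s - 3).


Align terms by degree and add:
  -8s^2 - 2s
  -3s^5 + 10s^4 - 5s^3 - 3s^2 - 2s - 3
= -3s^5 + 10s^4 - 5s^3 - 11s^2 - 4s - 3


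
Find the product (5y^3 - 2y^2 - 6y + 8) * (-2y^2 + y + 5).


Distribute each term of the first polynomial:
  (5y^3)(-2y^2 + y + 5) = -10y^5 + 5y^4 + 25y^3
  (-2y^2)(-2y^2 + y + 5) = 4y^4 - 2y^3 - 10y^2
  (-6y)(-2y^2 + y + 5) = 12y^3 - 6y^2 - 30y
  (8)(-2y^2 + y + 5) = -16y^2 + 8y + 40
Sum: -10y^5 + 9y^4 + 35y^3 - 32y^2 - 22y + 40


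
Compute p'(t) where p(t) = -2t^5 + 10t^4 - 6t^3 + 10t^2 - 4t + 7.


Apply the power rule term by term:
  d/dt(-2t^5) = -10t^4
  d/dt(10t^4) = 40t^3
  d/dt(-6t^3) = -18t^2
  d/dt(10t^2) = 20t
  d/dt(-4t) = -4
  d/dt(7) = 0
p'(t) = -10t^4 + 40t^3 - 18t^2 + 20t - 4


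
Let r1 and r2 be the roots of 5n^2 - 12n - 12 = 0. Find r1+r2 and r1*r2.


For an^2+bn+c=0: sum = -b/a, product = c/a.
a=5, b=-12, c=-12
Sum = -(-12)/5 = 12/5
Product = (-12)/5 = -12/5


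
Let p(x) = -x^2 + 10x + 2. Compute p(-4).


Using direct substitution:
  -1 * (-4)^2 = -16
  10 * (-4)^1 = -40
  constant: 2
Sum = -16 - 40 + 2 = -54


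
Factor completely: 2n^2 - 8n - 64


Roots satisfy r1 + r2 = -b/a = 4 and r1*r2 = c/a = -32.
So r1 = 8, r2 = -4.
2n^2 - 8n - 64 = 2(n - r1)(n - r2) = 2(n - 8)(n + 4)


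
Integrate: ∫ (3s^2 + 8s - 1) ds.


Reverse power rule on each term:
  ∫ 3s^2 ds = s^3
  ∫ 8s ds = 4s^2
  ∫ -1 ds = -s
F(s) = s^3 + 4s^2 - s + C


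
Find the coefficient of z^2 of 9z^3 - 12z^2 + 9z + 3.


Read off the coefficient of z^2: -12


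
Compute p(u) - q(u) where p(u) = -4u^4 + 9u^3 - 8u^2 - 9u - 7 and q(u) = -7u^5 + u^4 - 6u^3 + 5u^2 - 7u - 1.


Distribute the minus sign:
  (-4u^4 + 9u^3 - 8u^2 - 9u - 7)
- (-7u^5 + u^4 - 6u^3 + 5u^2 - 7u - 1)
Negate second polynomial: 7u^5 - u^4 + 6u^3 - 5u^2 + 7u + 1
Add: 7u^5 - 5u^4 + 15u^3 - 13u^2 - 2u - 6


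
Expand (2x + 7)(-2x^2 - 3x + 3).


Distribute each term of the first polynomial:
  (2x)(-2x^2 - 3x + 3) = -4x^3 - 6x^2 + 6x
  (7)(-2x^2 - 3x + 3) = -14x^2 - 21x + 21
Sum: -4x^3 - 20x^2 - 15x + 21


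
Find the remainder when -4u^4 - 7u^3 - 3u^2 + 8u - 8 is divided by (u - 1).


By the Remainder Theorem, the remainder equals p(1):
  -4*(1)^4 = -4
  -7*(1)^3 = -7
  -3*(1)^2 = -3
  8*(1)^1 = 8
  constant: -8
Sum: -4 - 7 - 3 + 8 - 8 = -14


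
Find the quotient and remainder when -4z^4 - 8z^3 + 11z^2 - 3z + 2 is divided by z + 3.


(-4z^4 - 8z^3 + 11z^2 - 3z + 2) / (z + 3)
Step 1: -4z^3 * (z + 3) = -4z^4 - 12z^3; subtract.
Step 2: 4z^2 * (z + 3) = 4z^3 + 12z^2; subtract.
Step 3: -z * (z + 3) = -z^2 - 3z; subtract.
Step 4: 0 * (z + 3) = 0; subtract.
Quotient: -4z^3 + 4z^2 - z, Remainder: 2


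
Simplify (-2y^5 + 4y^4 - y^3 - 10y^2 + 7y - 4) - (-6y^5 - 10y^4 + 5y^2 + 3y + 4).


Distribute the minus sign:
  (-2y^5 + 4y^4 - y^3 - 10y^2 + 7y - 4)
- (-6y^5 - 10y^4 + 5y^2 + 3y + 4)
Negate second polynomial: 6y^5 + 10y^4 - 5y^2 - 3y - 4
Add: 4y^5 + 14y^4 - y^3 - 15y^2 + 4y - 8


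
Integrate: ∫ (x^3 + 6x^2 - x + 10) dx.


Reverse power rule on each term:
  ∫ x^3 dx = (1/4)x^4
  ∫ 6x^2 dx = 2x^3
  ∫ -x dx = -(1/2)x^2
  ∫ 10 dx = 10x
F(x) = (1/4)x^4 + 2x^3 - (1/2)x^2 + 10x + C


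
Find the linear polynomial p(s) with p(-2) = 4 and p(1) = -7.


p(s) = ms + b. Using p(-2)=4, p(1)=-7:
m = (4 + 7)/(-2 - 1) = 11/-3 = -11/3
b = 4 - m*(-2) = 4 - 22/3 = -10/3
p(s) = -(11/3)s - (10/3)


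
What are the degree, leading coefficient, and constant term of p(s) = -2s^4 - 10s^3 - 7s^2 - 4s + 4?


Highest power of s is 4, with coefficient -2. Constant term is 4.
Degree = 4, leading coefficient = -2, constant term = 4


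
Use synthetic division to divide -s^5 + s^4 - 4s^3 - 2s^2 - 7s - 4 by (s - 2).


Synthetic division with c = 2. Coefficients: -1, 1, -4, -2, -7, -4
Bring down -1.
  -1 * 2 = -2; -2 + 1 = -1
  -1 * 2 = -2; -2 - 4 = -6
  -6 * 2 = -12; -12 - 2 = -14
  -14 * 2 = -28; -28 - 7 = -35
  -35 * 2 = -70; -70 - 4 = -74
Quotient: -s^4 - s^3 - 6s^2 - 14s - 35, Remainder: -74


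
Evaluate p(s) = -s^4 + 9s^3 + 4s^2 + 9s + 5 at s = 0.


Using direct substitution:
  -1 * (0)^4 = 0
  9 * (0)^3 = 0
  4 * (0)^2 = 0
  9 * (0)^1 = 0
  constant: 5
Sum = 0 + 0 + 0 + 0 + 5 = 5


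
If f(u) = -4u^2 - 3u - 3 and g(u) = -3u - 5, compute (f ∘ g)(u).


Substitute g(u) into f:
f(g(u)) = -4*(-3u - 5)^2 + (-3)*(-3u - 5) + (-3)
(-3u - 5)^2 = 9u^2 + 30u + 25
Expand and combine: -36u^2 - 111u - 88


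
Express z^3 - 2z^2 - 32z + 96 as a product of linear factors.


Try integer roots (divisors of 96). z=4: p(4)=0.
Divide out (z - 4): quotient is z^2 + 2z - 24.
Factor the quadratic: (z - 4)(z + 6)
Result: (z - 4)(z - 4)(z + 6)


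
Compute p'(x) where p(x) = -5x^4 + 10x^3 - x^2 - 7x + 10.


Apply the power rule term by term:
  d/dx(-5x^4) = -20x^3
  d/dx(10x^3) = 30x^2
  d/dx(-x^2) = -2x
  d/dx(-7x) = -7
  d/dx(10) = 0
p'(x) = -20x^3 + 30x^2 - 2x - 7


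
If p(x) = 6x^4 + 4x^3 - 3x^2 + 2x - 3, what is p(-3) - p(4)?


p(-3) = 342
p(4) = 1749
p(-3) - p(4) = 342 - 1749 = -1407


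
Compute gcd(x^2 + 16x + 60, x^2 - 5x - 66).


Factor each:
  x^2 + 16x + 60 = (x + 6)(x + 10)
  x^2 - 5x - 66 = (x + 6)(x - 11)
Common monic factor: x + 6


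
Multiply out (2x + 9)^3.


Expand (2x + 9)^3 by repeated multiplication:
  (2x + 9)^2 = 4x^2 + 36x + 81
= 8x^3 + 108x^2 + 486x + 729


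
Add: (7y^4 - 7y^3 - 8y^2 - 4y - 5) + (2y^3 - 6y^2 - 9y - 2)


Align terms by degree and add:
  7y^4 - 7y^3 - 8y^2 - 4y - 5
+ 2y^3 - 6y^2 - 9y - 2
= 7y^4 - 5y^3 - 14y^2 - 13y - 7


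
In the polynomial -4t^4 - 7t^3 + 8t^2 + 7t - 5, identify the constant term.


Read off the constant term: -5


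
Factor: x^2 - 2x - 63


Roots satisfy r1 + r2 = -b/a = 2 and r1*r2 = c/a = -63.
So r1 = -7, r2 = 9.
x^2 - 2x - 63 = (x - r1)(x - r2) = (x + 7)(x - 9)


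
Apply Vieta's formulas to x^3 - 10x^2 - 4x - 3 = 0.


Monic cubic x^3+bx^2+cx+d=0: sum=-b, pairwise sum=c, product=-d.
b=-10, c=-4, d=-3
r1+r2+r3 = 10
r1r2+r1r3+r2r3 = -4
r1r2r3 = 3


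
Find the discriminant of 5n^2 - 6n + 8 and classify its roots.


D = b^2 - 4ac = (-6)^2 - 4(5)(8) = 36 - 160 = -124
Since D < 0: two complex conjugate roots (no real roots)


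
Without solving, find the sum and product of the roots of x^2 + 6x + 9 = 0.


For ax^2+bx+c=0: sum = -b/a, product = c/a.
a=1, b=6, c=9
Sum = -(6)/1 = -6
Product = (9)/1 = 9


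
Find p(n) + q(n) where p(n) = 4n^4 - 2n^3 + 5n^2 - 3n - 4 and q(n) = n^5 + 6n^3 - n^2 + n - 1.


Align terms by degree and add:
  4n^4 - 2n^3 + 5n^2 - 3n - 4
+ n^5 + 6n^3 - n^2 + n - 1
= n^5 + 4n^4 + 4n^3 + 4n^2 - 2n - 5


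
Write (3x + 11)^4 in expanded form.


Expand (3x + 11)^4 by repeated multiplication:
  (3x + 11)^2 = 9x^2 + 66x + 121
  (3x + 11)^3 = 27x^3 + 297x^2 + 1089x + 1331
= 81x^4 + 1188x^3 + 6534x^2 + 15972x + 14641


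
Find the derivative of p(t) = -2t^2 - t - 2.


Apply the power rule term by term:
  d/dt(-2t^2) = -4t
  d/dt(-t) = -1
  d/dt(-2) = 0
p'(t) = -4t - 1


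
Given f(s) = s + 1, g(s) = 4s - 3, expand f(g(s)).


Substitute g(s) into f:
f(g(s)) = 1*(4s - 3) + 1
Expand and combine: 4s - 2


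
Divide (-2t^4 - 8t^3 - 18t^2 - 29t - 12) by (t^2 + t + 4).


(-2t^4 - 8t^3 - 18t^2 - 29t - 12) / (t^2 + t + 4)
Step 1: -2t^2 * (t^2 + t + 4) = -2t^4 - 2t^3 - 8t^2; subtract.
Step 2: -6t * (t^2 + t + 4) = -6t^3 - 6t^2 - 24t; subtract.
Step 3: -4 * (t^2 + t + 4) = -4t^2 - 4t - 16; subtract.
Quotient: -2t^2 - 6t - 4, Remainder: -t + 4


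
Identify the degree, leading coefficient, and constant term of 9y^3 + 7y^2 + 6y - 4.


Highest power of y is 3, with coefficient 9. Constant term is -4.
Degree = 3, leading coefficient = 9, constant term = -4


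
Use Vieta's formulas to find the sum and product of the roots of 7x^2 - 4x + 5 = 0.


For ax^2+bx+c=0: sum = -b/a, product = c/a.
a=7, b=-4, c=5
Sum = -(-4)/7 = 4/7
Product = (5)/7 = 5/7


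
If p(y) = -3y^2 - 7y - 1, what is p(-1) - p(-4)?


p(-1) = 3
p(-4) = -21
p(-1) - p(-4) = 3 + 21 = 24


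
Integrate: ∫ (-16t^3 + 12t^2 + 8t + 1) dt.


Reverse power rule on each term:
  ∫ -16t^3 dt = -4t^4
  ∫ 12t^2 dt = 4t^3
  ∫ 8t dt = 4t^2
  ∫ 1 dt = t
F(t) = -4t^4 + 4t^3 + 4t^2 + t + C


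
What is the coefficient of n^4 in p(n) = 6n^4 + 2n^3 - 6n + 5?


Read off the coefficient of n^4: 6


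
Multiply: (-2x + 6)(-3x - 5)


Distribute each term of the first polynomial:
  (-2x)(-3x - 5) = 6x^2 + 10x
  (6)(-3x - 5) = -18x - 30
Sum: 6x^2 - 8x - 30


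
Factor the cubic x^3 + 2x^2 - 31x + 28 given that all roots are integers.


Try integer roots (divisors of 28). x=-7: p(-7)=0.
Divide out (x + 7): quotient is x^2 - 5x + 4.
Factor the quadratic: (x - 4)(x - 1)
Result: (x + 7)(x - 4)(x - 1)


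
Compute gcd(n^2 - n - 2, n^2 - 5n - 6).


Factor each:
  n^2 - n - 2 = (n + 1)(n - 2)
  n^2 - 5n - 6 = (n + 1)(n - 6)
Common monic factor: n + 1


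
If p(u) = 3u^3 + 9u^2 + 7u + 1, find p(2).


Using direct substitution:
  3 * (2)^3 = 24
  9 * (2)^2 = 36
  7 * (2)^1 = 14
  constant: 1
Sum = 24 + 36 + 14 + 1 = 75


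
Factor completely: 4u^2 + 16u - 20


Roots satisfy r1 + r2 = -b/a = -4 and r1*r2 = c/a = -5.
So r1 = -5, r2 = 1.
4u^2 + 16u - 20 = 4(u - r1)(u - r2) = 4(u + 5)(u - 1)


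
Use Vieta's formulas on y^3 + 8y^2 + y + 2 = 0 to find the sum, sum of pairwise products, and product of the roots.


Monic cubic y^3+by^2+cy+d=0: sum=-b, pairwise sum=c, product=-d.
b=8, c=1, d=2
r1+r2+r3 = -8
r1r2+r1r3+r2r3 = 1
r1r2r3 = -2


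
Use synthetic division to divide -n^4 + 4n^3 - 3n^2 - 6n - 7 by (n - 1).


Synthetic division with c = 1. Coefficients: -1, 4, -3, -6, -7
Bring down -1.
  -1 * 1 = -1; -1 + 4 = 3
  3 * 1 = 3; 3 - 3 = 0
  0 * 1 = 0; 0 - 6 = -6
  -6 * 1 = -6; -6 - 7 = -13
Quotient: -n^3 + 3n^2 - 6, Remainder: -13


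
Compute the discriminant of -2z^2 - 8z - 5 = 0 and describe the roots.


D = b^2 - 4ac = (-8)^2 - 4(-2)(-5) = 64 - 40 = 24
Since D > 0: two distinct irrational roots


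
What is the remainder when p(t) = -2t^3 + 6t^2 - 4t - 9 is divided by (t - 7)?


By the Remainder Theorem, the remainder equals p(7):
  -2*(7)^3 = -686
  6*(7)^2 = 294
  -4*(7)^1 = -28
  constant: -9
Sum: -686 + 294 - 28 - 9 = -429


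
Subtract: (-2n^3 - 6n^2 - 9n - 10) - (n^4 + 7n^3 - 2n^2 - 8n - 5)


Distribute the minus sign:
  (-2n^3 - 6n^2 - 9n - 10)
- (n^4 + 7n^3 - 2n^2 - 8n - 5)
Negate second polynomial: -n^4 - 7n^3 + 2n^2 + 8n + 5
Add: -n^4 - 9n^3 - 4n^2 - n - 5


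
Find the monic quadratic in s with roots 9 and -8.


p(s) = (s - 9)(s + 8)
Expand: s^2 - s - 72


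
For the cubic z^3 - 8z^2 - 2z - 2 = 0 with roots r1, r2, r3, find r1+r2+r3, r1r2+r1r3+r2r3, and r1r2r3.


Monic cubic z^3+bz^2+cz+d=0: sum=-b, pairwise sum=c, product=-d.
b=-8, c=-2, d=-2
r1+r2+r3 = 8
r1r2+r1r3+r2r3 = -2
r1r2r3 = 2


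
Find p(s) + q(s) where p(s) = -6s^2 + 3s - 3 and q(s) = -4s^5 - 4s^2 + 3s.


Align terms by degree and add:
  -6s^2 + 3s - 3
  -4s^5 - 4s^2 + 3s
= -4s^5 - 10s^2 + 6s - 3


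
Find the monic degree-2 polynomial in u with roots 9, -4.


p(u) = (u - 9)(u + 4)
Expand: u^2 - 5u - 36


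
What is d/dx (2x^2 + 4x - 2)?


Apply the power rule term by term:
  d/dx(2x^2) = 4x
  d/dx(4x) = 4
  d/dx(-2) = 0
p'(x) = 4x + 4


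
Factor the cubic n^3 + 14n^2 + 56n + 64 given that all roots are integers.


Try integer roots (divisors of 64). n=-4: p(-4)=0.
Divide out (n + 4): quotient is n^2 + 10n + 16.
Factor the quadratic: (n + 8)(n + 2)
Result: (n + 4)(n + 8)(n + 2)


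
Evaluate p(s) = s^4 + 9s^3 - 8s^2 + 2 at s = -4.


Using direct substitution:
  1 * (-4)^4 = 256
  9 * (-4)^3 = -576
  -8 * (-4)^2 = -128
  0 * (-4)^1 = 0
  constant: 2
Sum = 256 - 576 - 128 + 0 + 2 = -446


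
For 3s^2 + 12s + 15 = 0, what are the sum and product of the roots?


For as^2+bs+c=0: sum = -b/a, product = c/a.
a=3, b=12, c=15
Sum = -(12)/3 = -4
Product = (15)/3 = 5


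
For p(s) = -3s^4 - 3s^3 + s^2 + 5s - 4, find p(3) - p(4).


p(3) = -304
p(4) = -928
p(3) - p(4) = -304 + 928 = 624


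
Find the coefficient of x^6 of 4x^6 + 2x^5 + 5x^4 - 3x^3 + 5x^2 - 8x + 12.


Read off the coefficient of x^6: 4


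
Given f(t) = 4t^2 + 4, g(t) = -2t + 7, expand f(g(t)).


Substitute g(t) into f:
f(g(t)) = 4*(-2t + 7)^2 + 4
(-2t + 7)^2 = 4t^2 - 28t + 49
Expand and combine: 16t^2 - 112t + 200


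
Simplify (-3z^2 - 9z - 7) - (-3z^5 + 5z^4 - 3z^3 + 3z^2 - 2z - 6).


Distribute the minus sign:
  (-3z^2 - 9z - 7)
- (-3z^5 + 5z^4 - 3z^3 + 3z^2 - 2z - 6)
Negate second polynomial: 3z^5 - 5z^4 + 3z^3 - 3z^2 + 2z + 6
Add: 3z^5 - 5z^4 + 3z^3 - 6z^2 - 7z - 1


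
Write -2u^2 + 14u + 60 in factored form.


Roots satisfy r1 + r2 = -b/a = 7 and r1*r2 = c/a = -30.
So r1 = -3, r2 = 10.
-2u^2 + 14u + 60 = -2(u - r1)(u - r2) = -2(u + 3)(u - 10)


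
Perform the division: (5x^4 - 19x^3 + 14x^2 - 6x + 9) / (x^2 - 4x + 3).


(5x^4 - 19x^3 + 14x^2 - 6x + 9) / (x^2 - 4x + 3)
Step 1: 5x^2 * (x^2 - 4x + 3) = 5x^4 - 20x^3 + 15x^2; subtract.
Step 2: x * (x^2 - 4x + 3) = x^3 - 4x^2 + 3x; subtract.
Step 3: 3 * (x^2 - 4x + 3) = 3x^2 - 12x + 9; subtract.
Quotient: 5x^2 + x + 3, Remainder: 3x


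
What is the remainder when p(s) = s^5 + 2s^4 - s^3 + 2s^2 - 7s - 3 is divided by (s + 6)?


By the Remainder Theorem, the remainder equals p(-6):
  1*(-6)^5 = -7776
  2*(-6)^4 = 2592
  -1*(-6)^3 = 216
  2*(-6)^2 = 72
  -7*(-6)^1 = 42
  constant: -3
Sum: -7776 + 2592 + 216 + 72 + 42 - 3 = -4857


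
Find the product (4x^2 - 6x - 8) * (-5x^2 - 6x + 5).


Distribute each term of the first polynomial:
  (4x^2)(-5x^2 - 6x + 5) = -20x^4 - 24x^3 + 20x^2
  (-6x)(-5x^2 - 6x + 5) = 30x^3 + 36x^2 - 30x
  (-8)(-5x^2 - 6x + 5) = 40x^2 + 48x - 40
Sum: -20x^4 + 6x^3 + 96x^2 + 18x - 40


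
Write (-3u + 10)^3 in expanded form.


Expand (-3u + 10)^3 by repeated multiplication:
  (-3u + 10)^2 = 9u^2 - 60u + 100
= -27u^3 + 270u^2 - 900u + 1000


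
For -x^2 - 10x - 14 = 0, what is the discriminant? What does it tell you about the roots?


D = b^2 - 4ac = (-10)^2 - 4(-1)(-14) = 100 - 56 = 44
Since D > 0: two distinct irrational roots


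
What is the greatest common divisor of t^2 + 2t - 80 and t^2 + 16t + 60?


Factor each:
  t^2 + 2t - 80 = (t + 10)(t - 8)
  t^2 + 16t + 60 = (t + 10)(t + 6)
Common monic factor: t + 10


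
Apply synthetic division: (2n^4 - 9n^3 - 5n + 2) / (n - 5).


Synthetic division with c = 5. Coefficients: 2, -9, 0, -5, 2
Bring down 2.
  2 * 5 = 10; 10 - 9 = 1
  1 * 5 = 5; 5 + 0 = 5
  5 * 5 = 25; 25 - 5 = 20
  20 * 5 = 100; 100 + 2 = 102
Quotient: 2n^3 + n^2 + 5n + 20, Remainder: 102


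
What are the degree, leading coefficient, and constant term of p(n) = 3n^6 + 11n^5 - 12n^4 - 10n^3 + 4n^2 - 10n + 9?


Highest power of n is 6, with coefficient 3. Constant term is 9.
Degree = 6, leading coefficient = 3, constant term = 9


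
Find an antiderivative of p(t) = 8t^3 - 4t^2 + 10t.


Reverse power rule on each term:
  ∫ 8t^3 dt = 2t^4
  ∫ -4t^2 dt = -(4/3)t^3
  ∫ 10t dt = 5t^2
F(t) = 2t^4 - (4/3)t^3 + 5t^2 + C


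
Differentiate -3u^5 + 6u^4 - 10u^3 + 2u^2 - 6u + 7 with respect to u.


Apply the power rule term by term:
  d/du(-3u^5) = -15u^4
  d/du(6u^4) = 24u^3
  d/du(-10u^3) = -30u^2
  d/du(2u^2) = 4u
  d/du(-6u) = -6
  d/du(7) = 0
p'(u) = -15u^4 + 24u^3 - 30u^2 + 4u - 6


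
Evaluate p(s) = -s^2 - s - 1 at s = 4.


Using direct substitution:
  -1 * (4)^2 = -16
  -1 * (4)^1 = -4
  constant: -1
Sum = -16 - 4 - 1 = -21


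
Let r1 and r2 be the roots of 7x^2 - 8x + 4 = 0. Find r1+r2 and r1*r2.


For ax^2+bx+c=0: sum = -b/a, product = c/a.
a=7, b=-8, c=4
Sum = -(-8)/7 = 8/7
Product = (4)/7 = 4/7


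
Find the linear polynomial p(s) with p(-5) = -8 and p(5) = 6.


p(s) = ms + b. Using p(-5)=-8, p(5)=6:
m = (-8 - 6)/(-5 - 5) = -14/-10 = 7/5
b = -8 - m*(-5) = -8 + 7 = -1
p(s) = (7/5)s - 1


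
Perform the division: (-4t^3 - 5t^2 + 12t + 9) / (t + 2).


(-4t^3 - 5t^2 + 12t + 9) / (t + 2)
Step 1: -4t^2 * (t + 2) = -4t^3 - 8t^2; subtract.
Step 2: 3t * (t + 2) = 3t^2 + 6t; subtract.
Step 3: 6 * (t + 2) = 6t + 12; subtract.
Quotient: -4t^2 + 3t + 6, Remainder: -3


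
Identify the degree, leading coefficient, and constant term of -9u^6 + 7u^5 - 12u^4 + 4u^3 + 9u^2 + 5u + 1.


Highest power of u is 6, with coefficient -9. Constant term is 1.
Degree = 6, leading coefficient = -9, constant term = 1


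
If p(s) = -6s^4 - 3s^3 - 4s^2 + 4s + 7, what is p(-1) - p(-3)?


p(-1) = -4
p(-3) = -446
p(-1) - p(-3) = -4 + 446 = 442


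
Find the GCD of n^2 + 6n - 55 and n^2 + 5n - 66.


Factor each:
  n^2 + 6n - 55 = (n + 11)(n - 5)
  n^2 + 5n - 66 = (n + 11)(n - 6)
Common monic factor: n + 11


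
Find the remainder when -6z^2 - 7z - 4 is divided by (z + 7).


By the Remainder Theorem, the remainder equals p(-7):
  -6*(-7)^2 = -294
  -7*(-7)^1 = 49
  constant: -4
Sum: -294 + 49 - 4 = -249


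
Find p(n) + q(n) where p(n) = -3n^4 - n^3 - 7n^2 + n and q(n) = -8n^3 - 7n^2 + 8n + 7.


Align terms by degree and add:
  -3n^4 - n^3 - 7n^2 + n
  -8n^3 - 7n^2 + 8n + 7
= -3n^4 - 9n^3 - 14n^2 + 9n + 7


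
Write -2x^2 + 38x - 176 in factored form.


Roots satisfy r1 + r2 = -b/a = 19 and r1*r2 = c/a = 88.
So r1 = 11, r2 = 8.
-2x^2 + 38x - 176 = -2(x - r1)(x - r2) = -2(x - 11)(x - 8)


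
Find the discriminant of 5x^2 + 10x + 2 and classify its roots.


D = b^2 - 4ac = (10)^2 - 4(5)(2) = 100 - 40 = 60
Since D > 0: two distinct irrational roots


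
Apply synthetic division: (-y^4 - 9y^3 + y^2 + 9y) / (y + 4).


Synthetic division with c = -4. Coefficients: -1, -9, 1, 9, 0
Bring down -1.
  -1 * -4 = 4; 4 - 9 = -5
  -5 * -4 = 20; 20 + 1 = 21
  21 * -4 = -84; -84 + 9 = -75
  -75 * -4 = 300; 300 + 0 = 300
Quotient: -y^3 - 5y^2 + 21y - 75, Remainder: 300


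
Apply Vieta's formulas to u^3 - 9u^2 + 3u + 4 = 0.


Monic cubic u^3+bu^2+cu+d=0: sum=-b, pairwise sum=c, product=-d.
b=-9, c=3, d=4
r1+r2+r3 = 9
r1r2+r1r3+r2r3 = 3
r1r2r3 = -4


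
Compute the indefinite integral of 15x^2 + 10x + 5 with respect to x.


Reverse power rule on each term:
  ∫ 15x^2 dx = 5x^3
  ∫ 10x dx = 5x^2
  ∫ 5 dx = 5x
F(x) = 5x^3 + 5x^2 + 5x + C


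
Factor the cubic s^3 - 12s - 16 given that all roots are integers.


Try integer roots (divisors of -16). s=-2: p(-2)=0.
Divide out (s + 2): quotient is s^2 - 2s - 8.
Factor the quadratic: (s - 4)(s + 2)
Result: (s + 2)(s - 4)(s + 2)


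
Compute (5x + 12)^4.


Expand (5x + 12)^4 by repeated multiplication:
  (5x + 12)^2 = 25x^2 + 120x + 144
  (5x + 12)^3 = 125x^3 + 900x^2 + 2160x + 1728
= 625x^4 + 6000x^3 + 21600x^2 + 34560x + 20736


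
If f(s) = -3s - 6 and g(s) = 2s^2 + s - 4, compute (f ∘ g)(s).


Substitute g(s) into f:
f(g(s)) = -3*(2s^2 + s - 4) + (-6)
Expand and combine: -6s^2 - 3s + 6


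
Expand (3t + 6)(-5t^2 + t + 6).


Distribute each term of the first polynomial:
  (3t)(-5t^2 + t + 6) = -15t^3 + 3t^2 + 18t
  (6)(-5t^2 + t + 6) = -30t^2 + 6t + 36
Sum: -15t^3 - 27t^2 + 24t + 36


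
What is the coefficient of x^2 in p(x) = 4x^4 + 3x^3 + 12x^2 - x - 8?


Read off the coefficient of x^2: 12


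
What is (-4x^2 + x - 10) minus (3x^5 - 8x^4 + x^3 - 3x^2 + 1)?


Distribute the minus sign:
  (-4x^2 + x - 10)
- (3x^5 - 8x^4 + x^3 - 3x^2 + 1)
Negate second polynomial: -3x^5 + 8x^4 - x^3 + 3x^2 - 1
Add: -3x^5 + 8x^4 - x^3 - x^2 + x - 11


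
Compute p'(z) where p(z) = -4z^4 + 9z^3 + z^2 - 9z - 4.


Apply the power rule term by term:
  d/dz(-4z^4) = -16z^3
  d/dz(9z^3) = 27z^2
  d/dz(z^2) = 2z
  d/dz(-9z) = -9
  d/dz(-4) = 0
p'(z) = -16z^3 + 27z^2 + 2z - 9


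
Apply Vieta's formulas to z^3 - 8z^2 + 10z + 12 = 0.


Monic cubic z^3+bz^2+cz+d=0: sum=-b, pairwise sum=c, product=-d.
b=-8, c=10, d=12
r1+r2+r3 = 8
r1r2+r1r3+r2r3 = 10
r1r2r3 = -12


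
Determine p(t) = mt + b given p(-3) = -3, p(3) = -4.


p(t) = mt + b. Using p(-3)=-3, p(3)=-4:
m = (-3 + 4)/(-3 - 3) = 1/-6 = -1/6
b = -3 - m*(-3) = -3 - 1/2 = -7/2
p(t) = -(1/6)t - (7/2)


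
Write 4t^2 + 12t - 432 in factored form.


Roots satisfy r1 + r2 = -b/a = -3 and r1*r2 = c/a = -108.
So r1 = 9, r2 = -12.
4t^2 + 12t - 432 = 4(t - r1)(t - r2) = 4(t - 9)(t + 12)


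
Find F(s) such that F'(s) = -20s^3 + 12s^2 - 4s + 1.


Reverse power rule on each term:
  ∫ -20s^3 ds = -5s^4
  ∫ 12s^2 ds = 4s^3
  ∫ -4s ds = -2s^2
  ∫ 1 ds = s
F(s) = -5s^4 + 4s^3 - 2s^2 + s + C


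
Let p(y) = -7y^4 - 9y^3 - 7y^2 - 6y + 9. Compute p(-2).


Using direct substitution:
  -7 * (-2)^4 = -112
  -9 * (-2)^3 = 72
  -7 * (-2)^2 = -28
  -6 * (-2)^1 = 12
  constant: 9
Sum = -112 + 72 - 28 + 12 + 9 = -47


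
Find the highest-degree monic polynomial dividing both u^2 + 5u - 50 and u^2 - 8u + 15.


Factor each:
  u^2 + 5u - 50 = (u - 5)(u + 10)
  u^2 - 8u + 15 = (u - 5)(u - 3)
Common monic factor: u - 5


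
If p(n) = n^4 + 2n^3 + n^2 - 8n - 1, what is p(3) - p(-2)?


p(3) = 119
p(-2) = 19
p(3) - p(-2) = 119 - 19 = 100


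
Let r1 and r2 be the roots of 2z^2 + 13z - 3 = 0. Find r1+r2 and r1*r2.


For az^2+bz+c=0: sum = -b/a, product = c/a.
a=2, b=13, c=-3
Sum = -(13)/2 = -13/2
Product = (-3)/2 = -3/2
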